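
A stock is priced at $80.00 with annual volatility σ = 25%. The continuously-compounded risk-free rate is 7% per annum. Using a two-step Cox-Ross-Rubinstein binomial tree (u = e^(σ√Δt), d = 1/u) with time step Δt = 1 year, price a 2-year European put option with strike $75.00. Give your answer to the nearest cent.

CRR parameters: u = e^(σ√Δt) = e^(0.25·√1) = 1.2840, d = 1/u = 0.7788
Per-period rate: rΔt = 0.07·1 = 0.07, so R = e^0.07 = 1.0725
Risk-neutral probability p = (e^0.07 − 0.7788)/(1.2840 − 0.7788) = 0.2937/0.5052 = 0.5813
Terminal stock prices: S_uu = 131.9, S_ud = 80, S_dd = 48.52
Terminal payoffs (K − S): max(-56.9, 0) = 0, max(-5, 0) = 0, max(26.48, 0) = 26.48
Node u (S = 102.7): V_u = e^(−0.07)·[0.5813·0.0000 + 0.4187·0.0000] = 0.0000
Node d (S = 62.3): V_d = e^(−0.07)·[0.5813·0.0000 + 0.4187·26.4775] = 10.3357
Node 0 (S = 80): V_0 = e^(−0.07)·[0.5813·0.0000 + 0.4187·10.3357] = 4.0346

$4.03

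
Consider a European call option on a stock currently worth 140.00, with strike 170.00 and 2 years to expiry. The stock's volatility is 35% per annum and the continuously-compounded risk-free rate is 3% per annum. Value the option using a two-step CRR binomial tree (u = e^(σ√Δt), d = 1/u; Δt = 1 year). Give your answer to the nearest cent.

21.92

CRR parameters: u = e^(σ√Δt) = e^(0.35·√1) = 1.4191, d = 1/u = 0.7047
Per-period rate: rΔt = 0.03·1 = 0.03, so R = e^0.03 = 1.0305
Risk-neutral probability p = (e^0.03 − 0.7047)/(1.4191 − 0.7047) = 0.3258/0.7144 = 0.4560
Terminal stock prices: S_uu = 281.9, S_ud = 140, S_dd = 69.52
Terminal payoffs (S − K): max(111.9, 0) = 111.9, max(-30, 0) = 0, max(-100.5, 0) = 0
Node u (S = 198.7): V_u = e^(−0.03)·[0.4560·111.9254 + 0.5440·0.0000] = 49.5310
Node d (S = 98.66): V_d = e^(−0.03)·[0.4560·0.0000 + 0.5440·0.0000] = 0.0000
Node 0 (S = 140): V_0 = e^(−0.03)·[0.4560·49.5310 + 0.5440·0.0000] = 21.9192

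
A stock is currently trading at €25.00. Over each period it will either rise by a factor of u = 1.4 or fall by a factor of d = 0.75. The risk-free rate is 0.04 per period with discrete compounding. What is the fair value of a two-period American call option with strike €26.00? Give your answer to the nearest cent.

Risk-neutral probability p = (1 + 0.04 − 0.75)/(1.4 − 0.75) = 0.2900/0.6500 = 0.4462
Terminal stock prices: S_uu = 49, S_ud = 26.25, S_dd = 14.06
Terminal payoffs (S − K): max(23, 0) = 23, max(0.25, 0) = 0.25, max(-11.94, 0) = 0
Node u (S = 35): continuation = 1/1.04·[0.4462·23.0000 + 0.5538·0.2500] = 10.0000; exercise value = 9.0000 ≤ continuation, so V_u = 10.0000
Node d (S = 18.75): continuation = 1/1.04·[0.4462·0.2500 + 0.5538·0.0000] = 0.1072; exercise value = 0.0000 ≤ continuation, so V_d = 0.1072
Node 0 (S = 25): continuation = 1/1.04·[0.4462·10.0000 + 0.5538·0.1072] = 4.3471; exercise value = 0.0000 ≤ continuation, so V_0 = 4.3471

€4.35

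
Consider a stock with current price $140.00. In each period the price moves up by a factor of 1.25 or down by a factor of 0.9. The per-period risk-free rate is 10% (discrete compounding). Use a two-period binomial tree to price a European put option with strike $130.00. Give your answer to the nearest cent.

Risk-neutral probability p = (1 + 0.1 − 0.9)/(1.25 − 0.9) = 0.2000/0.3500 = 0.5714
Terminal stock prices: S_uu = 218.8, S_ud = 157.5, S_dd = 113.4
Terminal payoffs (K − S): max(-88.75, 0) = 0, max(-27.5, 0) = 0, max(16.6, 0) = 16.6
Node u (S = 175): V_u = 1/1.1·[0.5714·0.0000 + 0.4286·0.0000] = 0.0000
Node d (S = 126): V_d = 1/1.1·[0.5714·0.0000 + 0.4286·16.6000] = 6.4675
Node 0 (S = 140): V_0 = 1/1.1·[0.5714·0.0000 + 0.4286·6.4675] = 2.5198

$2.52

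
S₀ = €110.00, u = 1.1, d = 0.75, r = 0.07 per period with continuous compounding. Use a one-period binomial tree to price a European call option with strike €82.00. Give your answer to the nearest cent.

€33.54

Risk-neutral probability p = (e^0.07 − 0.75)/(1.1 − 0.75) = 0.3225/0.3500 = 0.9215
Terminal stock prices: S_u = 121, S_d = 82.5
Terminal payoffs (S − K): max(39, 0) = 39, max(0.5, 0) = 0.5
Node 0 (S = 110): V_0 = e^(−0.07)·[0.9215·39.0000 + 0.0785·0.5000] = 33.5437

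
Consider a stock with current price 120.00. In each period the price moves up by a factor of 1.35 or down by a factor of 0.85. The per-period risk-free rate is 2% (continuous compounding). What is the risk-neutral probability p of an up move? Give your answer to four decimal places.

p = 0.3404

Risk-neutral probability p = (e^0.02 − 0.85)/(1.35 − 0.85) = 0.1702/0.5000 = 0.3404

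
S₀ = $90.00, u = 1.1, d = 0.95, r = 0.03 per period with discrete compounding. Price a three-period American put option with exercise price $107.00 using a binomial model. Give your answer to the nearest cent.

Risk-neutral probability p = (1 + 0.03 − 0.95)/(1.1 − 0.95) = 0.0800/0.1500 = 0.5333
Terminal stock prices: S_uuu = 119.8, S_uud = 103.5, S_udd = 89.35, S_ddd = 77.16
Terminal payoffs (K − S): max(-12.79, 0) = 0, max(3.545, 0) = 3.545, max(17.65, 0) = 17.65, max(29.84, 0) = 29.84
Node uu (S = 108.9): continuation = 1/1.03·[0.5333·0.0000 + 0.4667·3.5450] = 1.6061; exercise value = 0.0000 ≤ continuation, so V_uu = 1.6061
Node ud (S = 94.05): continuation = 1/1.03·[0.5333·3.5450 + 0.4667·17.6525] = 9.8335; exercise value = 12.9500 > continuation, so V_ud = 12.9500 (exercise)
Node dd (S = 81.22): continuation = 1/1.03·[0.5333·17.6525 + 0.4667·29.8363] = 22.6585; exercise value = 25.7750 > continuation, so V_dd = 25.7750 (exercise)
Node u (S = 99): continuation = 1/1.03·[0.5333·1.6061 + 0.4667·12.9500] = 6.6990; exercise value = 8.0000 > continuation, so V_u = 8.0000 (exercise)
Node d (S = 85.5): continuation = 1/1.03·[0.5333·12.9500 + 0.4667·25.7750] = 18.3835; exercise value = 21.5000 > continuation, so V_d = 21.5000 (exercise)
Node 0 (S = 90): continuation = 1/1.03·[0.5333·8.0000 + 0.4667·21.5000] = 13.8835; exercise value = 17.0000 > continuation, so V_0 = 17.0000 (exercise)

$17.00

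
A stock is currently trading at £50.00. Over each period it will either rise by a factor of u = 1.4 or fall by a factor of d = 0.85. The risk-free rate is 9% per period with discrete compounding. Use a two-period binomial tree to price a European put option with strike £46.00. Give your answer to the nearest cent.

£2.64

Risk-neutral probability p = (1 + 0.09 − 0.85)/(1.4 − 0.85) = 0.2400/0.5500 = 0.4364
Terminal stock prices: S_uu = 98, S_ud = 59.5, S_dd = 36.12
Terminal payoffs (K − S): max(-52, 0) = 0, max(-13.5, 0) = 0, max(9.875, 0) = 9.875
Node u (S = 70): V_u = 1/1.09·[0.4364·0.0000 + 0.5636·0.0000] = 0.0000
Node d (S = 42.5): V_d = 1/1.09·[0.4364·0.0000 + 0.5636·9.8750] = 5.1063
Node 0 (S = 50): V_0 = 1/1.09·[0.4364·0.0000 + 0.5636·5.1063] = 2.6405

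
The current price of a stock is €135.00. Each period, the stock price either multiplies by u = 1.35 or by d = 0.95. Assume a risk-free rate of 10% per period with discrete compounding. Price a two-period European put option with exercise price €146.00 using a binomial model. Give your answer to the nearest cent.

€7.80

Risk-neutral probability p = (1 + 0.1 − 0.95)/(1.35 − 0.95) = 0.1500/0.4000 = 0.3750
Terminal stock prices: S_uu = 246, S_ud = 173.1, S_dd = 121.8
Terminal payoffs (K − S): max(-100, 0) = 0, max(-27.14, 0) = 0, max(24.16, 0) = 24.16
Node u (S = 182.2): V_u = 1/1.1·[0.3750·0.0000 + 0.6250·0.0000] = 0.0000
Node d (S = 128.2): V_d = 1/1.1·[0.3750·0.0000 + 0.6250·24.1625] = 13.7287
Node 0 (S = 135): V_0 = 1/1.1·[0.3750·0.0000 + 0.6250·13.7287] = 7.8004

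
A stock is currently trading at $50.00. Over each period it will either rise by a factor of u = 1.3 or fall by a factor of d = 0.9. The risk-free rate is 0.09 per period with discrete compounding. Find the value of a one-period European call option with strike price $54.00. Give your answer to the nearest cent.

$4.79

Risk-neutral probability p = (1 + 0.09 − 0.9)/(1.3 − 0.9) = 0.1900/0.4000 = 0.4750
Terminal stock prices: S_u = 65, S_d = 45
Terminal payoffs (S − K): max(11, 0) = 11, max(-9, 0) = 0
Node 0 (S = 50): V_0 = 1/1.09·[0.4750·11.0000 + 0.5250·0.0000] = 4.7936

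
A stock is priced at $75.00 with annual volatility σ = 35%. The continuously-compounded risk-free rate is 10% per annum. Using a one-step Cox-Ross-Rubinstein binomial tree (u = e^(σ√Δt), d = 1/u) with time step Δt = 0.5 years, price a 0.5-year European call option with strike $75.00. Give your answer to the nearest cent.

CRR parameters: u = e^(σ√Δt) = e^(0.35·√0.5) = 1.2808, d = 1/u = 0.7808
Per-period rate: rΔt = 0.1·0.5 = 0.05, so R = e^0.05 = 1.0513
Risk-neutral probability p = (e^0.05 − 0.7808)/(1.2808 − 0.7808) = 0.2705/0.5000 = 0.5410
Terminal stock prices: S_u = 96.06, S_d = 58.56
Terminal payoffs (S − K): max(21.06, 0) = 21.06, max(-16.44, 0) = 0
Node 0 (S = 75): V_0 = e^(−0.05)·[0.5410·21.0602 + 0.4590·0.0000] = 10.8374

$10.84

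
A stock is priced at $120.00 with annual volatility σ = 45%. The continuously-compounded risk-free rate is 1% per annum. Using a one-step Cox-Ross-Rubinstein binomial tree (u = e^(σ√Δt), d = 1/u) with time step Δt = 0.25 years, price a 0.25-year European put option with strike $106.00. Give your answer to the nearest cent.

CRR parameters: u = e^(σ√Δt) = e^(0.45·√0.25) = 1.2523, d = 1/u = 0.7985
Per-period rate: rΔt = 0.01·0.25 = 0.0025, so R = e^0.0025 = 1.0025
Risk-neutral probability p = (e^0.0025 − 0.7985)/(1.2523 − 0.7985) = 0.2040/0.4538 = 0.4495
Terminal stock prices: S_u = 150.3, S_d = 95.82
Terminal payoffs (K − S): max(-44.28, 0) = 0, max(10.18, 0) = 10.18
Node 0 (S = 120): V_0 = e^(−0.0025)·[0.4495·0.0000 + 0.5505·10.1781] = 5.5890

$5.59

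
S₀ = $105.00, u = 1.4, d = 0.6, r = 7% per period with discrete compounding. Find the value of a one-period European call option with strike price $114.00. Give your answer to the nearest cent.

$18.12

Risk-neutral probability p = (1 + 0.07 − 0.6)/(1.4 − 0.6) = 0.4700/0.8000 = 0.5875
Terminal stock prices: S_u = 147, S_d = 63
Terminal payoffs (S − K): max(33, 0) = 33, max(-51, 0) = 0
Node 0 (S = 105): V_0 = 1/1.07·[0.5875·33.0000 + 0.4125·0.0000] = 18.1192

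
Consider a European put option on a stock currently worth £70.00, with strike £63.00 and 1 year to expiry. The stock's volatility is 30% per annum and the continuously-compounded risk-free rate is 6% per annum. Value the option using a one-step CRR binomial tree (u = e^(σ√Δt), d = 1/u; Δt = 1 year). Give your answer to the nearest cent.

£4.96

CRR parameters: u = e^(σ√Δt) = e^(0.3·√1) = 1.3499, d = 1/u = 0.7408
Per-period rate: rΔt = 0.06·1 = 0.06, so R = e^0.06 = 1.0618
Risk-neutral probability p = (e^0.06 − 0.7408)/(1.3499 − 0.7408) = 0.3210/0.6090 = 0.5271
Terminal stock prices: S_u = 94.49, S_d = 51.86
Terminal payoffs (K − S): max(-31.49, 0) = 0, max(11.14, 0) = 11.14
Node 0 (S = 70): V_0 = e^(−0.06)·[0.5271·0.0000 + 0.4729·11.1427] = 4.9626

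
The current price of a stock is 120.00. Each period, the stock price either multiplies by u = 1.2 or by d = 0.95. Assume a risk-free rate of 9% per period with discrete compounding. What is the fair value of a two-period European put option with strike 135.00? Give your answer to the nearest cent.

4.35

Risk-neutral probability p = (1 + 0.09 − 0.95)/(1.2 − 0.95) = 0.1400/0.2500 = 0.5600
Terminal stock prices: S_uu = 172.8, S_ud = 136.8, S_dd = 108.3
Terminal payoffs (K − S): max(-37.8, 0) = 0, max(-1.8, 0) = 0, max(26.7, 0) = 26.7
Node u (S = 144): V_u = 1/1.09·[0.5600·0.0000 + 0.4400·0.0000] = 0.0000
Node d (S = 114): V_d = 1/1.09·[0.5600·0.0000 + 0.4400·26.7000] = 10.7780
Node 0 (S = 120): V_0 = 1/1.09·[0.5600·0.0000 + 0.4400·10.7780] = 4.3507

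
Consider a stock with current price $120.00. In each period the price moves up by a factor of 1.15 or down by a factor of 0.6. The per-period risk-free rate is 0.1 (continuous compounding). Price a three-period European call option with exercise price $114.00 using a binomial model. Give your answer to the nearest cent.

$39.32

Risk-neutral probability p = (e^0.1 − 0.6)/(1.15 − 0.6) = 0.5052/0.5500 = 0.9185
Terminal stock prices: S_uuu = 182.5, S_uud = 95.22, S_udd = 49.68, S_ddd = 25.92
Terminal payoffs (S − K): max(68.5, 0) = 68.5, max(-18.78, 0) = 0, max(-64.32, 0) = 0, max(-88.08, 0) = 0
Node uu (S = 158.7): V_uu = e^(−0.1)·[0.9185·68.5050 + 0.0815·0.0000] = 56.9336
Node ud (S = 82.8): V_ud = e^(−0.1)·[0.9185·0.0000 + 0.0815·0.0000] = 0.0000
Node dd (S = 43.2): V_dd = e^(−0.1)·[0.9185·0.0000 + 0.0815·0.0000] = 0.0000
Node u (S = 138): V_u = e^(−0.1)·[0.9185·56.9336 + 0.0815·0.0000] = 47.3167
Node d (S = 72): V_d = e^(−0.1)·[0.9185·0.0000 + 0.0815·0.0000] = 0.0000
Node 0 (S = 120): V_0 = e^(−0.1)·[0.9185·47.3167 + 0.0815·0.0000] = 39.3243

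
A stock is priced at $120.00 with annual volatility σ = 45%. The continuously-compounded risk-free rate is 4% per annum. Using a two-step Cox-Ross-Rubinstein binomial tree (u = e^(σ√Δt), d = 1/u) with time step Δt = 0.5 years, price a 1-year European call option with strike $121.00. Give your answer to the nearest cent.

CRR parameters: u = e^(σ√Δt) = e^(0.45·√0.5) = 1.3746, d = 1/u = 0.7275
Per-period rate: rΔt = 0.04·0.5 = 0.02, so R = e^0.02 = 1.0202
Risk-neutral probability p = (e^0.02 − 0.7275)/(1.3746 − 0.7275) = 0.2927/0.6472 = 0.4523
Terminal stock prices: S_uu = 226.8, S_ud = 120, S_dd = 63.5
Terminal payoffs (S − K): max(105.8, 0) = 105.8, max(-1, 0) = 0, max(-57.5, 0) = 0
Node u (S = 165): V_u = e^(−0.02)·[0.4523·105.7590 + 0.5477·0.0000] = 46.8906
Node d (S = 87.3): V_d = e^(−0.02)·[0.4523·0.0000 + 0.5477·0.0000] = 0.0000
Node 0 (S = 120): V_0 = e^(−0.02)·[0.4523·46.8906 + 0.5477·0.0000] = 20.7900

$20.79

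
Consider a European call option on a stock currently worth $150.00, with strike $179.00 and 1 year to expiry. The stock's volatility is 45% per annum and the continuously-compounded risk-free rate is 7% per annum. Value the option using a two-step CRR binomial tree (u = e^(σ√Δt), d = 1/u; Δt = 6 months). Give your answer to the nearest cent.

$22.08

CRR parameters: u = e^(σ√Δt) = e^(0.45·√0.5) = 1.3746, d = 1/u = 0.7275
Per-period rate: rΔt = 0.07·0.5 = 0.035, so R = e^0.035 = 1.0356
Risk-neutral probability p = (e^0.035 − 0.7275)/(1.3746 − 0.7275) = 0.3082/0.6472 = 0.4762
Terminal stock prices: S_uu = 283.4, S_ud = 150, S_dd = 79.38
Terminal payoffs (S − K): max(104.4, 0) = 104.4, max(-29, 0) = 0, max(-99.62, 0) = 0
Node u (S = 206.2): V_u = e^(−0.035)·[0.4762·104.4488 + 0.5238·0.0000] = 48.0230
Node d (S = 109.1): V_d = e^(−0.035)·[0.4762·0.0000 + 0.5238·0.0000] = 0.0000
Node 0 (S = 150): V_0 = e^(−0.035)·[0.4762·48.0230 + 0.5238·0.0000] = 22.0798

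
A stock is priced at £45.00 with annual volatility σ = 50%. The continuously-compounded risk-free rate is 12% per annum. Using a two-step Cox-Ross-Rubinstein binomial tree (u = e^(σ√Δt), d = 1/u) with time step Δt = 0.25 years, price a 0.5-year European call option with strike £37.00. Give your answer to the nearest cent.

CRR parameters: u = e^(σ√Δt) = e^(0.5·√0.25) = 1.2840, d = 1/u = 0.7788
Per-period rate: rΔt = 0.12·0.25 = 0.03, so R = e^0.03 = 1.0305
Risk-neutral probability p = (e^0.03 − 0.7788)/(1.2840 − 0.7788) = 0.2517/0.5052 = 0.4981
Terminal stock prices: S_uu = 74.19, S_ud = 45, S_dd = 27.29
Terminal payoffs (S − K): max(37.19, 0) = 37.19, max(8, 0) = 8, max(-9.706, 0) = 0
Node u (S = 57.78): V_u = e^(−0.03)·[0.4981·37.1925 + 0.5019·8.0000] = 21.8747
Node d (S = 35.05): V_d = e^(−0.03)·[0.4981·8.0000 + 0.5019·0.0000] = 3.8671
Node 0 (S = 45): V_0 = e^(−0.03)·[0.4981·21.8747 + 0.5019·3.8671] = 12.4573

£12.46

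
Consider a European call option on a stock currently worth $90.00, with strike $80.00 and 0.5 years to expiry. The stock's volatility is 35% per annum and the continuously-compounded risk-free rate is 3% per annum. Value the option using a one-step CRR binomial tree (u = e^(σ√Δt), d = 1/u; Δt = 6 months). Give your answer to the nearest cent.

CRR parameters: u = e^(σ√Δt) = e^(0.35·√0.5) = 1.2808, d = 1/u = 0.7808
Per-period rate: rΔt = 0.03·0.5 = 0.015, so R = e^0.015 = 1.0151
Risk-neutral probability p = (e^0.015 − 0.7808)/(1.2808 − 0.7808) = 0.2344/0.5000 = 0.4687
Terminal stock prices: S_u = 115.3, S_d = 70.27
Terminal payoffs (S − K): max(35.27, 0) = 35.27, max(-9.732, 0) = 0
Node 0 (S = 90): V_0 = e^(−0.015)·[0.4687·35.2723 + 0.5313·0.0000] = 16.2848

$16.28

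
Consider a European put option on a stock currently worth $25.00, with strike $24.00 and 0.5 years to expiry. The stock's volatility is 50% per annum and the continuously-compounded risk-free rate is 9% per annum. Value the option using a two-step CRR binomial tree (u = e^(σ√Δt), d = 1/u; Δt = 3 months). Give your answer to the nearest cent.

CRR parameters: u = e^(σ√Δt) = e^(0.5·√0.25) = 1.2840, d = 1/u = 0.7788
Per-period rate: rΔt = 0.09·0.25 = 0.0225, so R = e^0.0225 = 1.0228
Risk-neutral probability p = (e^0.0225 − 0.7788)/(1.2840 − 0.7788) = 0.2440/0.5052 = 0.4829
Terminal stock prices: S_uu = 41.22, S_ud = 25, S_dd = 15.16
Terminal payoffs (K − S): max(-17.22, 0) = 0, max(-1, 0) = 0, max(8.837, 0) = 8.837
Node u (S = 32.1): V_u = e^(−0.0225)·[0.4829·0.0000 + 0.5171·0.0000] = 0.0000
Node d (S = 19.47): V_d = e^(−0.0225)·[0.4829·0.0000 + 0.5171·8.8367] = 4.4681
Node 0 (S = 25): V_0 = e^(−0.0225)·[0.4829·0.0000 + 0.5171·4.4681] = 2.2592

$2.26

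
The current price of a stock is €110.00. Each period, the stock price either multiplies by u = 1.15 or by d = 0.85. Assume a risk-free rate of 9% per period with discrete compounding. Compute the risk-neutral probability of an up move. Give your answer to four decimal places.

p = 0.8000

Risk-neutral probability p = (1 + 0.09 − 0.85)/(1.15 − 0.85) = 0.2400/0.3000 = 0.8000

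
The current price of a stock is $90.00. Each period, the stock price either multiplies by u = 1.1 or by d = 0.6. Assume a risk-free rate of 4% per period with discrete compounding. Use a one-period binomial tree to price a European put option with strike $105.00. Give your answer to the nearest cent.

Risk-neutral probability p = (1 + 0.04 − 0.6)/(1.1 − 0.6) = 0.4400/0.5000 = 0.8800
Terminal stock prices: S_u = 99, S_d = 54
Terminal payoffs (K − S): max(6, 0) = 6, max(51, 0) = 51
Node 0 (S = 90): V_0 = 1/1.04·[0.8800·6.0000 + 0.1200·51.0000] = 10.9615

$10.96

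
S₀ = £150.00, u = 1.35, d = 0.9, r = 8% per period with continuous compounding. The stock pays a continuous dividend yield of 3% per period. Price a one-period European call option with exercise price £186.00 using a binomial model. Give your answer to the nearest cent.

£5.12

Per-period risk-free factor R = e^0.08 = 1.0833; dividend-adjusted growth = e^(0.08−0.03) = 1.0513.
Risk-neutral probability p = (1.0513 − 0.9)/(1.35 − 0.9) = 0.1513/0.4500 = 0.3362
Terminal stock prices: S_u = 202.5, S_d = 135
Terminal payoffs (S − K): max(16.5, 0) = 16.5, max(-51, 0) = 0
Node 0 (S = 150): V_0 = e^(−0.08)·[0.3362·16.5000 + 0.6638·0.0000] = 5.1202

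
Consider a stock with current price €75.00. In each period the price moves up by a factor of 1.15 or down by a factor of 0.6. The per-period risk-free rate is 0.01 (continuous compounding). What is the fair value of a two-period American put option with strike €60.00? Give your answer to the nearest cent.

Risk-neutral probability p = (e^0.01 − 0.6)/(1.15 − 0.6) = 0.4101/0.5500 = 0.7455
Terminal stock prices: S_uu = 99.19, S_ud = 51.75, S_dd = 27
Terminal payoffs (K − S): max(-39.19, 0) = 0, max(8.25, 0) = 8.25, max(33, 0) = 33
Node u (S = 86.25): continuation = e^(−0.01)·[0.7455·0.0000 + 0.2545·8.2500] = 2.0784; exercise value = 0.0000 ≤ continuation, so V_u = 2.0784
Node d (S = 45): continuation = e^(−0.01)·[0.7455·8.2500 + 0.2545·33.0000] = 14.4030; exercise value = 15.0000 > continuation, so V_d = 15.0000 (exercise)
Node 0 (S = 75): continuation = e^(−0.01)·[0.7455·2.0784 + 0.2545·15.0000] = 5.3129; exercise value = 0.0000 ≤ continuation, so V_0 = 5.3129

€5.31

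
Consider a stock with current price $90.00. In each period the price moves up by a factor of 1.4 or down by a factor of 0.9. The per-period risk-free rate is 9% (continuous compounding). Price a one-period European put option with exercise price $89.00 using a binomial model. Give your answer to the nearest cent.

$4.47

Risk-neutral probability p = (e^0.09 − 0.9)/(1.4 − 0.9) = 0.1942/0.5000 = 0.3883
Terminal stock prices: S_u = 126, S_d = 81
Terminal payoffs (K − S): max(-37, 0) = 0, max(8, 0) = 8
Node 0 (S = 90): V_0 = e^(−0.09)·[0.3883·0.0000 + 0.6117·8.0000] = 4.4721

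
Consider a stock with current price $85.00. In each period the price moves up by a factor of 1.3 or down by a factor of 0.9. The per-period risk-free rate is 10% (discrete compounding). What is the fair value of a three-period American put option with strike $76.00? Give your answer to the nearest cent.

$1.48

Risk-neutral probability p = (1 + 0.1 − 0.9)/(1.3 − 0.9) = 0.2000/0.4000 = 0.5000
Terminal stock prices: S_uuu = 186.7, S_uud = 129.3, S_udd = 89.51, S_ddd = 61.97
Terminal payoffs (K − S): max(-110.7, 0) = 0, max(-53.28, 0) = 0, max(-13.51, 0) = 0, max(14.03, 0) = 14.03
Node uu (S = 143.7): continuation = 1/1.1·[0.5000·0.0000 + 0.5000·0.0000] = 0.0000; exercise value = 0.0000 ≤ continuation, so V_uu = 0.0000
Node ud (S = 99.45): continuation = 1/1.1·[0.5000·0.0000 + 0.5000·0.0000] = 0.0000; exercise value = 0.0000 ≤ continuation, so V_ud = 0.0000
Node dd (S = 68.85): continuation = 1/1.1·[0.5000·0.0000 + 0.5000·14.0350] = 6.3795; exercise value = 7.1500 > continuation, so V_dd = 7.1500 (exercise)
Node u (S = 110.5): continuation = 1/1.1·[0.5000·0.0000 + 0.5000·0.0000] = 0.0000; exercise value = 0.0000 ≤ continuation, so V_u = 0.0000
Node d (S = 76.5): continuation = 1/1.1·[0.5000·0.0000 + 0.5000·7.1500] = 3.2500; exercise value = 0.0000 ≤ continuation, so V_d = 3.2500
Node 0 (S = 85): continuation = 1/1.1·[0.5000·0.0000 + 0.5000·3.2500] = 1.4773; exercise value = 0.0000 ≤ continuation, so V_0 = 1.4773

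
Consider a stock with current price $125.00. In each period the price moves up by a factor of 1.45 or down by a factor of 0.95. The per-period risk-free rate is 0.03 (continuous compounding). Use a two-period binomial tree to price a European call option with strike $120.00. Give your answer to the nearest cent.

$16.75

Risk-neutral probability p = (e^0.03 − 0.95)/(1.45 − 0.95) = 0.0805/0.5000 = 0.1609
Terminal stock prices: S_uu = 262.8, S_ud = 172.2, S_dd = 112.8
Terminal payoffs (S − K): max(142.8, 0) = 142.8, max(52.19, 0) = 52.19, max(-7.188, 0) = 0
Node u (S = 181.2): V_u = e^(−0.03)·[0.1609·142.8125 + 0.8391·52.1875] = 64.7965
Node d (S = 118.8): V_d = e^(−0.03)·[0.1609·52.1875 + 0.8391·0.0000] = 8.1493
Node 0 (S = 125): V_0 = e^(−0.03)·[0.1609·64.7965 + 0.8391·8.1493] = 16.7541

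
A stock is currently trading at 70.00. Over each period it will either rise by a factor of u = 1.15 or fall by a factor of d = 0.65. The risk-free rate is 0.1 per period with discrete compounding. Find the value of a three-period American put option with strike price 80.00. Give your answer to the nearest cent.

Risk-neutral probability p = (1 + 0.1 − 0.65)/(1.15 − 0.65) = 0.4500/0.5000 = 0.9000
Terminal stock prices: S_uuu = 106.5, S_uud = 60.17, S_udd = 34.01, S_ddd = 19.22
Terminal payoffs (K − S): max(-26.46, 0) = 0, max(19.83, 0) = 19.83, max(45.99, 0) = 45.99, max(60.78, 0) = 60.78
Node uu (S = 92.57): continuation = 1/1.1·[0.9000·0.0000 + 0.1000·19.8263] = 1.8024; exercise value = 0.0000 ≤ continuation, so V_uu = 1.8024
Node ud (S = 52.33): continuation = 1/1.1·[0.9000·19.8263 + 0.1000·45.9887] = 20.4023; exercise value = 27.6750 > continuation, so V_ud = 27.6750 (exercise)
Node dd (S = 29.58): continuation = 1/1.1·[0.9000·45.9887 + 0.1000·60.7763] = 43.1523; exercise value = 50.4250 > continuation, so V_dd = 50.4250 (exercise)
Node u (S = 80.5): continuation = 1/1.1·[0.9000·1.8024 + 0.1000·27.6750] = 3.9906; exercise value = 0.0000 ≤ continuation, so V_u = 3.9906
Node d (S = 45.5): continuation = 1/1.1·[0.9000·27.6750 + 0.1000·50.4250] = 27.2273; exercise value = 34.5000 > continuation, so V_d = 34.5000 (exercise)
Node 0 (S = 70): continuation = 1/1.1·[0.9000·3.9906 + 0.1000·34.5000] = 6.4014; exercise value = 10.0000 > continuation, so V_0 = 10.0000 (exercise)

10.00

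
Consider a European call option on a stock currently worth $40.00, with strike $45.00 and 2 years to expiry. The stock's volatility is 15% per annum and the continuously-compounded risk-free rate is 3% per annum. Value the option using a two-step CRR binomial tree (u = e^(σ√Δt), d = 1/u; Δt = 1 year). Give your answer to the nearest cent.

CRR parameters: u = e^(σ√Δt) = e^(0.15·√1) = 1.1618, d = 1/u = 0.8607
Per-period rate: rΔt = 0.03·1 = 0.03, so R = e^0.03 = 1.0305
Risk-neutral probability p = (e^0.03 − 0.8607)/(1.1618 − 0.8607) = 0.1697/0.3011 = 0.5637
Terminal stock prices: S_uu = 53.99, S_ud = 40, S_dd = 29.63
Terminal payoffs (S − K): max(8.994, 0) = 8.994, max(-5, 0) = 0, max(-15.37, 0) = 0
Node u (S = 46.47): V_u = e^(−0.03)·[0.5637·8.9944 + 0.4363·0.0000] = 4.9203
Node d (S = 34.43): V_d = e^(−0.03)·[0.5637·0.0000 + 0.4363·0.0000] = 0.0000
Node 0 (S = 40): V_0 = e^(−0.03)·[0.5637·4.9203 + 0.4363·0.0000] = 2.6916

$2.69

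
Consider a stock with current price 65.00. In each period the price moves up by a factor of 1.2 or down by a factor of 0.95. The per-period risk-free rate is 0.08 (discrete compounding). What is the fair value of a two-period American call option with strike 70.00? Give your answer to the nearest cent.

7.23

Risk-neutral probability p = (1 + 0.08 − 0.95)/(1.2 − 0.95) = 0.1300/0.2500 = 0.5200
Terminal stock prices: S_uu = 93.6, S_ud = 74.1, S_dd = 58.66
Terminal payoffs (S − K): max(23.6, 0) = 23.6, max(4.1, 0) = 4.1, max(-11.34, 0) = 0
Node u (S = 78): continuation = 1/1.08·[0.5200·23.6000 + 0.4800·4.1000] = 13.1852; exercise value = 8.0000 ≤ continuation, so V_u = 13.1852
Node d (S = 61.75): continuation = 1/1.08·[0.5200·4.1000 + 0.4800·0.0000] = 1.9741; exercise value = 0.0000 ≤ continuation, so V_d = 1.9741
Node 0 (S = 65): continuation = 1/1.08·[0.5200·13.1852 + 0.4800·1.9741] = 7.2258; exercise value = 0.0000 ≤ continuation, so V_0 = 7.2258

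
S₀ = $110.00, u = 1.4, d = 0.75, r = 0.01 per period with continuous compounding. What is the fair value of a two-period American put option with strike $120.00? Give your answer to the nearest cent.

Risk-neutral probability p = (e^0.01 − 0.75)/(1.4 − 0.75) = 0.2601/0.6500 = 0.4001
Terminal stock prices: S_uu = 215.6, S_ud = 115.5, S_dd = 61.88
Terminal payoffs (K − S): max(-95.6, 0) = 0, max(4.5, 0) = 4.5, max(58.12, 0) = 58.12
Node u (S = 154): continuation = e^(−0.01)·[0.4001·0.0000 + 0.5999·4.5000] = 2.6728; exercise value = 0.0000 ≤ continuation, so V_u = 2.6728
Node d (S = 82.5): continuation = e^(−0.01)·[0.4001·4.5000 + 0.5999·58.1250] = 36.3060; exercise value = 37.5000 > continuation, so V_d = 37.5000 (exercise)
Node 0 (S = 110): continuation = e^(−0.01)·[0.4001·2.6728 + 0.5999·37.5000] = 23.3319; exercise value = 10.0000 ≤ continuation, so V_0 = 23.3319

$23.33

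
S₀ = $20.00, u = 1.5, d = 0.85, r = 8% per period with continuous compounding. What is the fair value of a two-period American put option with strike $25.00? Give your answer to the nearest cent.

Risk-neutral probability p = (e^0.08 − 0.85)/(1.5 − 0.85) = 0.2333/0.6500 = 0.3589
Terminal stock prices: S_uu = 45, S_ud = 25.5, S_dd = 14.45
Terminal payoffs (K − S): max(-20, 0) = 0, max(-0.5, 0) = 0, max(10.55, 0) = 10.55
Node u (S = 30): continuation = e^(−0.08)·[0.3589·0.0000 + 0.6411·0.0000] = 0.0000; exercise value = 0.0000 ≤ continuation, so V_u = 0.0000
Node d (S = 17): continuation = e^(−0.08)·[0.3589·0.0000 + 0.6411·10.5500] = 6.2436; exercise value = 8.0000 > continuation, so V_d = 8.0000 (exercise)
Node 0 (S = 20): continuation = e^(−0.08)·[0.3589·0.0000 + 0.6411·8.0000] = 4.7345; exercise value = 5.0000 > continuation, so V_0 = 5.0000 (exercise)

$5.00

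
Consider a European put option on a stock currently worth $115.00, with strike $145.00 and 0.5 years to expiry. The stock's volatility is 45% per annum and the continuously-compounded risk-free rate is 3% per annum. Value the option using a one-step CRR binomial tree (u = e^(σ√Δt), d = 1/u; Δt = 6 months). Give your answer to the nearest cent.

$33.57

CRR parameters: u = e^(σ√Δt) = e^(0.45·√0.5) = 1.3746, d = 1/u = 0.7275
Per-period rate: rΔt = 0.03·0.5 = 0.015, so R = e^0.015 = 1.0151
Risk-neutral probability p = (e^0.015 − 0.7275)/(1.3746 − 0.7275) = 0.2877/0.6472 = 0.4445
Terminal stock prices: S_u = 158.1, S_d = 83.66
Terminal payoffs (K − S): max(-13.08, 0) = 0, max(61.34, 0) = 61.34
Node 0 (S = 115): V_0 = e^(−0.015)·[0.4445·0.0000 + 0.5555·61.3422] = 33.5703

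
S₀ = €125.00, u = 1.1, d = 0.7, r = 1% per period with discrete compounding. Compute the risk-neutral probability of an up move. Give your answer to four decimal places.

p = 0.7750

Risk-neutral probability p = (1 + 0.01 − 0.7)/(1.1 − 0.7) = 0.3100/0.4000 = 0.7750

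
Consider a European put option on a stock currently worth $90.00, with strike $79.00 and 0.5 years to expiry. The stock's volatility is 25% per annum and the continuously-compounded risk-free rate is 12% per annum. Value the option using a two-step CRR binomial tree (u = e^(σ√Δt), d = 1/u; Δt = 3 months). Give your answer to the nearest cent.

CRR parameters: u = e^(σ√Δt) = e^(0.25·√0.25) = 1.1331, d = 1/u = 0.8825
Per-period rate: rΔt = 0.12·0.25 = 0.03, so R = e^0.03 = 1.0305
Risk-neutral probability p = (e^0.03 − 0.8825)/(1.1331 − 0.8825) = 0.1480/0.2507 = 0.5903
Terminal stock prices: S_uu = 115.6, S_ud = 90, S_dd = 70.09
Terminal payoffs (K − S): max(-36.56, 0) = 0, max(-11, 0) = 0, max(8.908, 0) = 8.908
Node u (S = 102): V_u = e^(−0.03)·[0.5903·0.0000 + 0.4097·0.0000] = 0.0000
Node d (S = 79.42): V_d = e^(−0.03)·[0.5903·0.0000 + 0.4097·8.9079] = 3.5418
Node 0 (S = 90): V_0 = e^(−0.03)·[0.5903·0.0000 + 0.4097·3.5418] = 1.4082

$1.41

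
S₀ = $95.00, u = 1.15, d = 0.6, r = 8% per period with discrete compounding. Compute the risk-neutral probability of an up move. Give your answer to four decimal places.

Risk-neutral probability p = (1 + 0.08 − 0.6)/(1.15 − 0.6) = 0.4800/0.5500 = 0.8727

p = 0.8727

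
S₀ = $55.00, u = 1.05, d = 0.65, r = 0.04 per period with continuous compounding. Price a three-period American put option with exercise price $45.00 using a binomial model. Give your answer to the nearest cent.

$0.47

Risk-neutral probability p = (e^0.04 − 0.65)/(1.05 − 0.65) = 0.3908/0.4000 = 0.9770
Terminal stock prices: S_uuu = 63.67, S_uud = 39.41, S_udd = 24.4, S_ddd = 15.1
Terminal payoffs (K − S): max(-18.67, 0) = 0, max(5.586, 0) = 5.586, max(20.6, 0) = 20.6, max(29.9, 0) = 29.9
Node uu (S = 60.64): continuation = e^(−0.04)·[0.9770·0.0000 + 0.0230·5.5856] = 0.1233; exercise value = 0.0000 ≤ continuation, so V_uu = 0.1233
Node ud (S = 37.54): continuation = e^(−0.04)·[0.9770·5.5856 + 0.0230·20.6006] = 5.6980; exercise value = 7.4625 > continuation, so V_ud = 7.4625 (exercise)
Node dd (S = 23.24): continuation = e^(−0.04)·[0.9770·20.6006 + 0.0230·29.8956] = 19.9980; exercise value = 21.7625 > continuation, so V_dd = 21.7625 (exercise)
Node u (S = 57.75): continuation = e^(−0.04)·[0.9770·0.1233 + 0.0230·7.4625] = 0.2804; exercise value = 0.0000 ≤ continuation, so V_u = 0.2804
Node d (S = 35.75): continuation = e^(−0.04)·[0.9770·7.4625 + 0.0230·21.7625] = 7.4855; exercise value = 9.2500 > continuation, so V_d = 9.2500 (exercise)
Node 0 (S = 55): continuation = e^(−0.04)·[0.9770·0.2804 + 0.0230·9.2500] = 0.4674; exercise value = 0.0000 ≤ continuation, so V_0 = 0.4674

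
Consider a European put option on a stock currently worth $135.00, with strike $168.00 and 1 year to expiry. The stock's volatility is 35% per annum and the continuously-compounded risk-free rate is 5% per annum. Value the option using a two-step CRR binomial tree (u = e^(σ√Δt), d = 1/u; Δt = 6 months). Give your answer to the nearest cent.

$36.97

CRR parameters: u = e^(σ√Δt) = e^(0.35·√0.5) = 1.2808, d = 1/u = 0.7808
Per-period rate: rΔt = 0.05·0.5 = 0.025, so R = e^0.025 = 1.0253
Risk-neutral probability p = (e^0.025 − 0.7808)/(1.2808 − 0.7808) = 0.2446/0.5000 = 0.4891
Terminal stock prices: S_uu = 221.5, S_ud = 135, S_dd = 82.29
Terminal payoffs (K − S): max(-53.46, 0) = 0, max(33, 0) = 33, max(85.71, 0) = 85.71
Node u (S = 172.9): V_u = e^(−0.025)·[0.4891·0.0000 + 0.5109·33.0000] = 16.4445
Node d (S = 105.4): V_d = e^(−0.025)·[0.4891·33.0000 + 0.5109·85.7058] = 58.4495
Node 0 (S = 135): V_0 = e^(−0.025)·[0.4891·16.4445 + 0.5109·58.4495] = 36.9703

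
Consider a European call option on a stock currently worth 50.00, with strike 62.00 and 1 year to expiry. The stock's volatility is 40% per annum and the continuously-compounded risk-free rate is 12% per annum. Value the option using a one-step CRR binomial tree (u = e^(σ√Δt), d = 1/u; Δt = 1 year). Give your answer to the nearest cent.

CRR parameters: u = e^(σ√Δt) = e^(0.4·√1) = 1.4918, d = 1/u = 0.6703
Per-period rate: rΔt = 0.12·1 = 0.12, so R = e^0.12 = 1.1275
Risk-neutral probability p = (e^0.12 − 0.6703)/(1.4918 − 0.6703) = 0.4572/0.8215 = 0.5565
Terminal stock prices: S_u = 74.59, S_d = 33.52
Terminal payoffs (S − K): max(12.59, 0) = 12.59, max(-28.48, 0) = 0
Node 0 (S = 50): V_0 = e^(−0.12)·[0.5565·12.5912 + 0.4435·0.0000] = 6.2148

6.21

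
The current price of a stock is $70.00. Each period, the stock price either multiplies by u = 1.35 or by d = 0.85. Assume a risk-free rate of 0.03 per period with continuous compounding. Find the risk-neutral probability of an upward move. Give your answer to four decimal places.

Risk-neutral probability p = (e^0.03 − 0.85)/(1.35 − 0.85) = 0.1805/0.5000 = 0.3609

p = 0.3609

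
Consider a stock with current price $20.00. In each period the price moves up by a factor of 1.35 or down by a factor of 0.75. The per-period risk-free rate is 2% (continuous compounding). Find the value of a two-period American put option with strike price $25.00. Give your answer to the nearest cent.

Risk-neutral probability p = (e^0.02 − 0.75)/(1.35 − 0.75) = 0.2702/0.6000 = 0.4503
Terminal stock prices: S_uu = 36.45, S_ud = 20.25, S_dd = 11.25
Terminal payoffs (K − S): max(-11.45, 0) = 0, max(4.75, 0) = 4.75, max(13.75, 0) = 13.75
Node u (S = 27): continuation = e^(−0.02)·[0.4503·0.0000 + 0.5497·4.7500] = 2.5592; exercise value = 0.0000 ≤ continuation, so V_u = 2.5592
Node d (S = 15): continuation = e^(−0.02)·[0.4503·4.7500 + 0.5497·13.7500] = 9.5050; exercise value = 10.0000 > continuation, so V_d = 10.0000 (exercise)
Node 0 (S = 20): continuation = e^(−0.02)·[0.4503·2.5592 + 0.5497·10.0000] = 6.5175; exercise value = 5.0000 ≤ continuation, so V_0 = 6.5175

$6.52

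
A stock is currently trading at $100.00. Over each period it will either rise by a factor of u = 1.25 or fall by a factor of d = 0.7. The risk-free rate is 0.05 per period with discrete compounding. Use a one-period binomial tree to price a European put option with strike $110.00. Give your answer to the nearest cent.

Risk-neutral probability p = (1 + 0.05 − 0.7)/(1.25 − 0.7) = 0.3500/0.5500 = 0.6364
Terminal stock prices: S_u = 125, S_d = 70
Terminal payoffs (K − S): max(-15, 0) = 0, max(40, 0) = 40
Node 0 (S = 100): V_0 = 1/1.05·[0.6364·0.0000 + 0.3636·40.0000] = 13.8528

$13.85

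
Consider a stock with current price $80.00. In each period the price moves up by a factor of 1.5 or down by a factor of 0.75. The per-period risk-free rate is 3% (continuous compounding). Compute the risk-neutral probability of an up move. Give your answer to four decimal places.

Risk-neutral probability p = (e^0.03 − 0.75)/(1.5 − 0.75) = 0.2805/0.7500 = 0.3739

p = 0.3739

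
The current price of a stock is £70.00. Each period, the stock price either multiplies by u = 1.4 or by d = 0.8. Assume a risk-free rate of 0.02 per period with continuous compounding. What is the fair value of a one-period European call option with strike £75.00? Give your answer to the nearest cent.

£8.27

Risk-neutral probability p = (e^0.02 − 0.8)/(1.4 − 0.8) = 0.2202/0.6000 = 0.3670
Terminal stock prices: S_u = 98, S_d = 56
Terminal payoffs (S − K): max(23, 0) = 23, max(-19, 0) = 0
Node 0 (S = 70): V_0 = e^(−0.02)·[0.3670·23.0000 + 0.6330·0.0000] = 8.2739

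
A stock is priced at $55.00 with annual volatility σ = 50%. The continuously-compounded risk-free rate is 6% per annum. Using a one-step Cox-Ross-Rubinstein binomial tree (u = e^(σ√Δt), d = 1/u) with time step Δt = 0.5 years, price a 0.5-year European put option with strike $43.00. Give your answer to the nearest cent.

CRR parameters: u = e^(σ√Δt) = e^(0.5·√0.5) = 1.4241, d = 1/u = 0.7022
Per-period rate: rΔt = 0.06·0.5 = 0.03, so R = e^0.03 = 1.0305
Risk-neutral probability p = (e^0.03 − 0.7022)/(1.4241 − 0.7022) = 0.3283/0.7219 = 0.4547
Terminal stock prices: S_u = 78.33, S_d = 38.62
Terminal payoffs (K − S): max(-35.33, 0) = 0, max(4.38, 0) = 4.38
Node 0 (S = 55): V_0 = e^(−0.03)·[0.4547·0.0000 + 0.5453·4.3796] = 2.3176

$2.32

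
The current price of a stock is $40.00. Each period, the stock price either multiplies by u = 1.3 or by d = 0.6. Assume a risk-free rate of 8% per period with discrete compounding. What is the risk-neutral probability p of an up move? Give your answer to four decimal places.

Risk-neutral probability p = (1 + 0.08 − 0.6)/(1.3 − 0.6) = 0.4800/0.7000 = 0.6857

p = 0.6857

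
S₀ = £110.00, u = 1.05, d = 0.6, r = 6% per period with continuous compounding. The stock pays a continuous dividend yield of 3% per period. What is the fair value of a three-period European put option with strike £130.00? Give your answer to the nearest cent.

Per-period risk-free factor R = e^0.06 = 1.0618; dividend-adjusted growth = e^(0.06−0.03) = 1.0305.
Risk-neutral probability p = (1.0305 − 0.6)/(1.05 − 0.6) = 0.4305/0.4500 = 0.9566
Terminal stock prices: S_uuu = 127.3, S_uud = 72.77, S_udd = 41.58, S_ddd = 23.76
Terminal payoffs (K − S): max(2.661, 0) = 2.661, max(57.23, 0) = 57.23, max(88.42, 0) = 88.42, max(106.2, 0) = 106.2
Node uu (S = 121.3): V_uu = e^(−0.06)·[0.9566·2.6612 + 0.0434·57.2350] = 4.7386
Node ud (S = 69.3): V_ud = e^(−0.06)·[0.9566·57.2350 + 0.0434·88.4200] = 55.1775
Node dd (S = 39.6): V_dd = e^(−0.06)·[0.9566·88.4200 + 0.0434·106.2400] = 83.9997
Node u (S = 115.5): V_u = e^(−0.06)·[0.9566·4.7386 + 0.0434·55.1775] = 6.5259
Node d (S = 66): V_d = e^(−0.06)·[0.9566·55.1775 + 0.0434·83.9997] = 53.1432
Node 0 (S = 110): V_0 = e^(−0.06)·[0.9566·6.5259 + 0.0434·53.1432] = 8.0527

£8.05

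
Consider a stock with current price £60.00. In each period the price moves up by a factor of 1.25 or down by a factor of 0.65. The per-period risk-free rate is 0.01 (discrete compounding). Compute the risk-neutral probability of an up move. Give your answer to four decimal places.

Risk-neutral probability p = (1 + 0.01 − 0.65)/(1.25 − 0.65) = 0.3600/0.6000 = 0.6000

p = 0.6000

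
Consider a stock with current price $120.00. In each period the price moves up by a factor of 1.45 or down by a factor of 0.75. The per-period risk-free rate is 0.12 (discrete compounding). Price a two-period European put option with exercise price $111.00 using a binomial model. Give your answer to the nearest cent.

$7.71

Risk-neutral probability p = (1 + 0.12 − 0.75)/(1.45 − 0.75) = 0.3700/0.7000 = 0.5286
Terminal stock prices: S_uu = 252.3, S_ud = 130.5, S_dd = 67.5
Terminal payoffs (K − S): max(-141.3, 0) = 0, max(-19.5, 0) = 0, max(43.5, 0) = 43.5
Node u (S = 174): V_u = 1/1.12·[0.5286·0.0000 + 0.4714·0.0000] = 0.0000
Node d (S = 90): V_d = 1/1.12·[0.5286·0.0000 + 0.4714·43.5000] = 18.3099
Node 0 (S = 120): V_0 = 1/1.12·[0.5286·0.0000 + 0.4714·18.3099] = 7.7070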